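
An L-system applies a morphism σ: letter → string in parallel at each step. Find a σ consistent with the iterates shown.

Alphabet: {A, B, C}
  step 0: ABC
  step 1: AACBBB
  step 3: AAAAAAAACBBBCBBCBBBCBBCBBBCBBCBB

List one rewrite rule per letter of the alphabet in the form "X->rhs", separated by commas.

  step 0 ⇒ step 1: ABC ⇒ AA·CBB·B
    A ↦ AA
    B ↦ CBB
    C ↦ B

A->AA, B->CBB, C->B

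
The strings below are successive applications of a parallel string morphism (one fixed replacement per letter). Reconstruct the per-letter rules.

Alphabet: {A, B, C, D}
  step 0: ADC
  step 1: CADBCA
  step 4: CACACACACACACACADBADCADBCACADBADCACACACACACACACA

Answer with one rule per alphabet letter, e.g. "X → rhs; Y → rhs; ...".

  step 0 ⇒ step 1: ADC ⇒ CA·DB·CA
    A ↦ CA
    C ↦ CA
    D ↦ DB
    B ↦ AD  (constrained at step 1)

A->CA, B->AD, C->CA, D->DB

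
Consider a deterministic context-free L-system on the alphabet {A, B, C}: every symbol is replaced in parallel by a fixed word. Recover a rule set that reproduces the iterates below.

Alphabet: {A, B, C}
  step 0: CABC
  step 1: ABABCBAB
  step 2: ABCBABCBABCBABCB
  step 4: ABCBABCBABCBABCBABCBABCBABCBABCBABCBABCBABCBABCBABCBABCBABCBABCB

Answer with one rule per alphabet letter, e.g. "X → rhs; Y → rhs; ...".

A->AB, B->CB, C->AB

  step 1 ⇒ step 2: ABABCBAB ⇒ AB·CB·AB·CB·AB·CB·AB·CB
    A ↦ AB
    B ↦ CB
    C ↦ AB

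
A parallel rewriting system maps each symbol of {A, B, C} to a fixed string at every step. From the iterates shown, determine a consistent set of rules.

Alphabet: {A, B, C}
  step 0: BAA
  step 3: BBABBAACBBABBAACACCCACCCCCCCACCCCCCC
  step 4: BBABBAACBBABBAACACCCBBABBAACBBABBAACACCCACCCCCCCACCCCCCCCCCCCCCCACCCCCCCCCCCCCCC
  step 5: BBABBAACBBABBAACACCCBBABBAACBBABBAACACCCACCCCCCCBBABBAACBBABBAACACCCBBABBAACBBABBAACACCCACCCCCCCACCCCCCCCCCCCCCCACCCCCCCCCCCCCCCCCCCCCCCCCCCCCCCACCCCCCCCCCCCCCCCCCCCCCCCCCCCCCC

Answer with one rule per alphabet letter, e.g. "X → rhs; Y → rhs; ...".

A->AC, B->BBA, C->CC

  step 4 ⇒ step 5: BBABBAACBBABBAACACCCBBABBAACBBABBAACACCCACCCCCCCACCCCCCCCCCCCCCCACCCCCCCCCCCCCCC ⇒ BBA·BBA·AC·BBA·BBA·AC·AC·CC·BBA·BBA·AC·BBA·BBA·AC·AC·CC·AC·CC·CC·CC·BBA·BBA·AC·BBA·BBA·AC·AC·CC·BBA·BBA·AC·BBA·BBA·AC·AC·CC·AC·CC·CC·CC·AC·CC·CC·CC·CC·CC·CC·CC·AC·CC·CC·CC·CC·CC·CC·CC·CC·CC·CC·CC·CC·CC·CC·CC·AC·CC·CC·CC·CC·CC·CC·CC·CC·CC·CC·CC·CC·CC·CC·CC
    A ↦ AC
    B ↦ BBA
    C ↦ CC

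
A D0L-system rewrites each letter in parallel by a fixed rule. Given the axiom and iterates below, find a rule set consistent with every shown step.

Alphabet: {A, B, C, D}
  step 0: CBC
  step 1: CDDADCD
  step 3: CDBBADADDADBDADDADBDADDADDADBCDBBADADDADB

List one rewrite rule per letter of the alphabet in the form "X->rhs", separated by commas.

  step 0 ⇒ step 1: CBC ⇒ CD·DAD·CD
    B ↦ DAD
    C ↦ CD
    A ↦ B  (constrained at step 1)
    D ↦ BBA  (constrained at step 1)

A->B, B->DAD, C->CD, D->BBA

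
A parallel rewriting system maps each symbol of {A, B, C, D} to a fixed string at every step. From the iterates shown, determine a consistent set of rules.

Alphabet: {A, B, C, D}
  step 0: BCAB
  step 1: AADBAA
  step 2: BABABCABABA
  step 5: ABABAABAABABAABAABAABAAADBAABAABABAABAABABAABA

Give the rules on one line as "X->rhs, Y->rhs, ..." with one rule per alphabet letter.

A->BA, B->A, C->AD, D->BC

  step 1 ⇒ step 2: AADBAA ⇒ BA·BA·BC·A·BA·BA
    A ↦ BA
    B ↦ A
    D ↦ BC
  step 0 ⇒ step 1: BCAB ⇒ A·AD·BA·A
    C ↦ AD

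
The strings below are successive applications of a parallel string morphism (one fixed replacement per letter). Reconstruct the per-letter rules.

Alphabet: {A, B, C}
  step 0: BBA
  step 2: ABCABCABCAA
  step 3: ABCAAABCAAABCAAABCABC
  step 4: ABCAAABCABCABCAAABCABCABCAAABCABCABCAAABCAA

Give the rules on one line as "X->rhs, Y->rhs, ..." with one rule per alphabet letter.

  step 3 ⇒ step 4: ABCAAABCAAABCAAABCABC ⇒ ABC·A·A·ABC·ABC·ABC·A·A·ABC·ABC·ABC·A·A·ABC·ABC·ABC·A·A·ABC·A·A
    A ↦ ABC
    B ↦ A
    C ↦ A

A->ABC, B->A, C->A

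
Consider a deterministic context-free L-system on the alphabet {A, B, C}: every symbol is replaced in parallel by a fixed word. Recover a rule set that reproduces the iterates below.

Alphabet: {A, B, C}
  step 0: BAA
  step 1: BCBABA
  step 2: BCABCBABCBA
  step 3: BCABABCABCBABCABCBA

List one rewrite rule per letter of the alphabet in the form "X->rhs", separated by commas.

  step 2 ⇒ step 3: BCABCBABCBA ⇒ BC·A·BA·BC·A·BC·BA·BC·A·BC·BA
    A ↦ BA
    B ↦ BC
    C ↦ A

A->BA, B->BC, C->A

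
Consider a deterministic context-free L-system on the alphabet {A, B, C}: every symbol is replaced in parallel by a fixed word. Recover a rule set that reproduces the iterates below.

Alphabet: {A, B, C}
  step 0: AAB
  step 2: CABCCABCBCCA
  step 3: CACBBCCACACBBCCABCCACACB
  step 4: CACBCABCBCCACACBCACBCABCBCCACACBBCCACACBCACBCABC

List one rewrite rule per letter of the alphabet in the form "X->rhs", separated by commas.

A->CB, B->BC, C->CA

  step 3 ⇒ step 4: CACBBCCACACBBCCABCCACACB ⇒ CA·CB·CA·BC·BC·CA·CA·CB·CA·CB·CA·BC·BC·CA·CA·CB·BC·CA·CA·CB·CA·CB·CA·BC
    A ↦ CB
    B ↦ BC
    C ↦ CA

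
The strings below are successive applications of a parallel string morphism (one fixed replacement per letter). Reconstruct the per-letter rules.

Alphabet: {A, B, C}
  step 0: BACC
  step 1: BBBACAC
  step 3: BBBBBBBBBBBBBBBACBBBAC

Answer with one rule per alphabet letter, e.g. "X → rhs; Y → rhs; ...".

A->B, B->BB, C->AC

  step 0 ⇒ step 1: BACC ⇒ BB·B·AC·AC
    A ↦ B
    B ↦ BB
    C ↦ AC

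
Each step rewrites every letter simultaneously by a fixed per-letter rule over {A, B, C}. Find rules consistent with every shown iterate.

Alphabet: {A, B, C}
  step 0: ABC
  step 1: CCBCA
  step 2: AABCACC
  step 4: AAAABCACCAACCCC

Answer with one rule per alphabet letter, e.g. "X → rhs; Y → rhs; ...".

  step 1 ⇒ step 2: CCBCA ⇒ A·A·BC·A·CC
    A ↦ CC
    B ↦ BC
    C ↦ A

A->CC, B->BC, C->A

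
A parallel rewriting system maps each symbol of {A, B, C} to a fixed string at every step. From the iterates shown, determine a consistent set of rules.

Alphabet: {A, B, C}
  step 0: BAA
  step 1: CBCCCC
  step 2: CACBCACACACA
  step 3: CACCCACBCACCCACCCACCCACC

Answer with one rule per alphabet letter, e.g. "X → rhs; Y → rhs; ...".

A->CC, B->CB, C->CA

  step 2 ⇒ step 3: CACBCACACACA ⇒ CA·CC·CA·CB·CA·CC·CA·CC·CA·CC·CA·CC
    A ↦ CC
    B ↦ CB
    C ↦ CA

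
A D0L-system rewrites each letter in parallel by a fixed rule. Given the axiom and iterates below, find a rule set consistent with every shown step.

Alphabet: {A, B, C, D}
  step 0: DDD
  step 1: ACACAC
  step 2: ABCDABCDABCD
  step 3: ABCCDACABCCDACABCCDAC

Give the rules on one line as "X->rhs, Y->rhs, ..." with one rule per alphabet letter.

A->AB, B->C, C->CD, D->AC

  step 2 ⇒ step 3: ABCDABCDABCD ⇒ AB·C·CD·AC·AB·C·CD·AC·AB·C·CD·AC
    A ↦ AB
    B ↦ C
    C ↦ CD
    D ↦ AC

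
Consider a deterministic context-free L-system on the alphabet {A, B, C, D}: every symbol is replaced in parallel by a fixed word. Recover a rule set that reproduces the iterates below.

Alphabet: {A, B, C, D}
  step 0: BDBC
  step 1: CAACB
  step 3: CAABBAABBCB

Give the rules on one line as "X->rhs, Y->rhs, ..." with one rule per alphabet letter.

  step 0 ⇒ step 1: BDBC ⇒ C·AA·C·B
    B ↦ C
    C ↦ B
    D ↦ AA
    A ↦ DCC  (constrained at step 1)

A->DCC, B->C, C->B, D->AA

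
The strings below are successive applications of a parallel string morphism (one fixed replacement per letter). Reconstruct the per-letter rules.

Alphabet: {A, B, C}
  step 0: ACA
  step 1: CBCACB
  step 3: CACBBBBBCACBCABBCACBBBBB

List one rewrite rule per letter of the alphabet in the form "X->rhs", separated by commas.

  step 0 ⇒ step 1: ACA ⇒ CB·CA·CB
    A ↦ CB
    C ↦ CA
    B ↦ BB  (constrained at step 1)

A->CB, B->BB, C->CA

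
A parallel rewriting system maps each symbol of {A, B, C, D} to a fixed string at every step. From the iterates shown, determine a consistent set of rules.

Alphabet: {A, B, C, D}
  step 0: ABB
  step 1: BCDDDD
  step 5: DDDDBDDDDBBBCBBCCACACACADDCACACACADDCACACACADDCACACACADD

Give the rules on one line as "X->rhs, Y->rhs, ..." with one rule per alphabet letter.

A->BC, B->DD, C->B, D->CA

  step 0 ⇒ step 1: ABB ⇒ BC·DD·DD
    A ↦ BC
    B ↦ DD
    C ↦ B  (constrained at step 1)
    D ↦ CA  (constrained at step 1)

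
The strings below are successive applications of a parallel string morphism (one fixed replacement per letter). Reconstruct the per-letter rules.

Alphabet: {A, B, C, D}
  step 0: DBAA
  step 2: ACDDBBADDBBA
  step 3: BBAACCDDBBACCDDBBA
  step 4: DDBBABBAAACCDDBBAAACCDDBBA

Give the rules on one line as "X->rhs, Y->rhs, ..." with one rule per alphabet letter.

  step 3 ⇒ step 4: BBAACCDDBBACCDDBBA ⇒ D·D·BBA·BBA·A·A·C·C·D·D·BBA·A·A·C·C·D·D·BBA
    A ↦ BBA
    B ↦ D
    C ↦ A
    D ↦ C

A->BBA, B->D, C->A, D->C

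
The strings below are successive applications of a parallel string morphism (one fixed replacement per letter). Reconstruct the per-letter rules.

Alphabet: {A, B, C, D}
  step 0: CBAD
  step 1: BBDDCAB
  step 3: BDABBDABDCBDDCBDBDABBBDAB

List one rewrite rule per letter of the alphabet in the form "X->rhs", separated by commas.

  step 0 ⇒ step 1: CBAD ⇒ B·BD·DC·AB
    A ↦ DC
    B ↦ BD
    C ↦ B
    D ↦ AB

A->DC, B->BD, C->B, D->AB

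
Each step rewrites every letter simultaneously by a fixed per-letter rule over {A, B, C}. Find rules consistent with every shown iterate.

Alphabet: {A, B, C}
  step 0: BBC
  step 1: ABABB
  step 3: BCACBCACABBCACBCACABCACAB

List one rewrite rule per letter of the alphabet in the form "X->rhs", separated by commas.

  step 0 ⇒ step 1: BBC ⇒ AB·AB·B
    B ↦ AB
    C ↦ B
    A ↦ CAC  (constrained at step 1)

A->CAC, B->AB, C->B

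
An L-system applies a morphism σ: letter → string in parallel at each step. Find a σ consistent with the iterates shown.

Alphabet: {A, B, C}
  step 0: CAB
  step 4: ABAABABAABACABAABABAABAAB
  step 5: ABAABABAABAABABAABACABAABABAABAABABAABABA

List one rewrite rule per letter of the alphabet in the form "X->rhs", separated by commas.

  step 4 ⇒ step 5: ABAABABAABACABAABABAABAAB ⇒ AB·A·AB·AB·A·AB·A·AB·AB·A·AB·AC·AB·A·AB·AB·A·AB·A·AB·AB·A·AB·AB·A
    A ↦ AB
    B ↦ A
    C ↦ AC

A->AB, B->A, C->AC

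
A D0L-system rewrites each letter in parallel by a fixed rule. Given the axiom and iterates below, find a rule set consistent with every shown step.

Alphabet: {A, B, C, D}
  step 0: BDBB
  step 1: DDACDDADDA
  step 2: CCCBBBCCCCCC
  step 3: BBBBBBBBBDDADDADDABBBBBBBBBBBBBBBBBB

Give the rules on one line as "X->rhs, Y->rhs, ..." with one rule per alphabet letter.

  step 2 ⇒ step 3: CCCBBBCCCCCC ⇒ BBB·BBB·BBB·DDA·DDA·DDA·BBB·BBB·BBB·BBB·BBB·BBB
    B ↦ DDA
    C ↦ BBB
  step 1 ⇒ step 2: DDACDDADDA ⇒ C·C·C·BBB·C·C·C·C·C·C
    A ↦ C
  step 0 ⇒ step 1: BDBB ⇒ DDA·C·DDA·DDA
    D ↦ C

A->C, B->DDA, C->BBB, D->C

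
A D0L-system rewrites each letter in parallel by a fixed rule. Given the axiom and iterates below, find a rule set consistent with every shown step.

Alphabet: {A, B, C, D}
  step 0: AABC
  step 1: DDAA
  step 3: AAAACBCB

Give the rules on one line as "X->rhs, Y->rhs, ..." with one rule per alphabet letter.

A->D, B->A, C->A, D->CB

  step 0 ⇒ step 1: AABC ⇒ D·D·A·A
    A ↦ D
    B ↦ A
    C ↦ A
    D ↦ CB  (constrained at step 1)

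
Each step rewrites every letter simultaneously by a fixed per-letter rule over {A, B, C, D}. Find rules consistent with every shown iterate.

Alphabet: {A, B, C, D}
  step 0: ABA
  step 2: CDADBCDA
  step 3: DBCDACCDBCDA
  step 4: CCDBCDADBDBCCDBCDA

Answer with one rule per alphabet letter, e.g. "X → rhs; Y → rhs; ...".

  step 3 ⇒ step 4: DBCDACCDBCDA ⇒ C·C·DB·C·DA·DB·DB·C·C·DB·C·DA
    A ↦ DA
    B ↦ C
    C ↦ DB
    D ↦ C

A->DA, B->C, C->DB, D->C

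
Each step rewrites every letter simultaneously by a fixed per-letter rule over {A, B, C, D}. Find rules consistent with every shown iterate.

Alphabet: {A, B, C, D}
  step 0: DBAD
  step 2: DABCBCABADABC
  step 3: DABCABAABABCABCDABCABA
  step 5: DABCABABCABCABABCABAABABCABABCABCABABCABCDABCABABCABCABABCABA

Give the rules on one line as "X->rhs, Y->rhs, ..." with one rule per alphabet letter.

  step 2 ⇒ step 3: DABCBCABADABC ⇒ DA·BC·A·BA·A·BA·BC·A·BC·DA·BC·A·BA
    A ↦ BC
    B ↦ A
    C ↦ BA
    D ↦ DA

A->BC, B->A, C->BA, D->DA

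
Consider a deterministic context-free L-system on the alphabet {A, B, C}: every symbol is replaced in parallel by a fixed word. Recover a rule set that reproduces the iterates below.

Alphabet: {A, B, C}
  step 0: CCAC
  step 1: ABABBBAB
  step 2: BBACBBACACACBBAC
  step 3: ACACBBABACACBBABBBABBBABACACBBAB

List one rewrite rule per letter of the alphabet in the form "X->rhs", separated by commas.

  step 2 ⇒ step 3: BBACBBACACACBBAC ⇒ AC·AC·BB·AB·AC·AC·BB·AB·BB·AB·BB·AB·AC·AC·BB·AB
    A ↦ BB
    B ↦ AC
    C ↦ AB

A->BB, B->AC, C->AB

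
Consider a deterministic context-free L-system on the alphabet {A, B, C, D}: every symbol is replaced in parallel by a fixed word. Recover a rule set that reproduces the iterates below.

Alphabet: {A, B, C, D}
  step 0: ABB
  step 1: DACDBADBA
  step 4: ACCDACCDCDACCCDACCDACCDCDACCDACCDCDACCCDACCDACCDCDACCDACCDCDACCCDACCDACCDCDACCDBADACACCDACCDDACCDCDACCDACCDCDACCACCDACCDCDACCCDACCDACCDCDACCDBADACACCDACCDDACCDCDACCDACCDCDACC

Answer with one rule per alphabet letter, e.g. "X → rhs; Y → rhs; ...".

A->DAC, B->DBA, C->CD, D->ACC

  step 0 ⇒ step 1: ABB ⇒ DAC·DBA·DBA
    A ↦ DAC
    B ↦ DBA
    C ↦ CD  (constrained at step 1)
    D ↦ ACC  (constrained at step 1)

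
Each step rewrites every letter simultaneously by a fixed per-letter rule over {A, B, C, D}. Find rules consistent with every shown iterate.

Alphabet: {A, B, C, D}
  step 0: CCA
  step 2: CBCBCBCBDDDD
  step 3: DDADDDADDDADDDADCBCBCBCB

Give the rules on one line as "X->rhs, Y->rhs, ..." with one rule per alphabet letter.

  step 2 ⇒ step 3: CBCBCBCBDDDD ⇒ DD·AD·DD·AD·DD·AD·DD·AD·CB·CB·CB·CB
    B ↦ AD
    C ↦ DD
    D ↦ CB
    A ↦ CC  (constrained at step 0)

A->CC, B->AD, C->DD, D->CB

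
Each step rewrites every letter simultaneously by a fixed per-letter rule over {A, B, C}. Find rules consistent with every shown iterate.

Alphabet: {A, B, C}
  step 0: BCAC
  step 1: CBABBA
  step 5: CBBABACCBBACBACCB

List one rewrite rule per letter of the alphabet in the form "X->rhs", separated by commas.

A->B, B->C, C->BA

  step 0 ⇒ step 1: BCAC ⇒ C·BA·B·BA
    A ↦ B
    B ↦ C
    C ↦ BA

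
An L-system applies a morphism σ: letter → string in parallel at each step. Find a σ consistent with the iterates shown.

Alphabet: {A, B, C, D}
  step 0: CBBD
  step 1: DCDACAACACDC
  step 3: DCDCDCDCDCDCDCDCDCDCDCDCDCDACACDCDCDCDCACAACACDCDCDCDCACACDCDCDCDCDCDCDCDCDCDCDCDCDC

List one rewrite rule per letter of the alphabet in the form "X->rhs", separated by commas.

  step 0 ⇒ step 1: CBBD ⇒ DCD·ACA·ACA·CDC
    B ↦ ACA
    C ↦ DCD
    D ↦ CDC
    A ↦ B  (constrained at step 1)

A->B, B->ACA, C->DCD, D->CDC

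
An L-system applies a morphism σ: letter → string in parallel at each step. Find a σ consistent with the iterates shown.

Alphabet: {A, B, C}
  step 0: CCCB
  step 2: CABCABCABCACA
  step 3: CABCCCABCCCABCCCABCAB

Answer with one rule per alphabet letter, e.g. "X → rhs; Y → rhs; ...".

  step 2 ⇒ step 3: CABCABCABCACA ⇒ CA·B·CC·CA·B·CC·CA·B·CC·CA·B·CA·B
    A ↦ B
    B ↦ CC
    C ↦ CA

A->B, B->CC, C->CA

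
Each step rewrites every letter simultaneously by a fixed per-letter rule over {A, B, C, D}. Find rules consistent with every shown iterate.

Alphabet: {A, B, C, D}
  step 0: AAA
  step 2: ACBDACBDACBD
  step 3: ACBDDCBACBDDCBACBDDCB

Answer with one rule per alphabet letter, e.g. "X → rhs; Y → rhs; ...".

  step 2 ⇒ step 3: ACBDACBDACBD ⇒ AC·BD·D·CB·AC·BD·D·CB·AC·BD·D·CB
    A ↦ AC
    B ↦ D
    C ↦ BD
    D ↦ CB

A->AC, B->D, C->BD, D->CB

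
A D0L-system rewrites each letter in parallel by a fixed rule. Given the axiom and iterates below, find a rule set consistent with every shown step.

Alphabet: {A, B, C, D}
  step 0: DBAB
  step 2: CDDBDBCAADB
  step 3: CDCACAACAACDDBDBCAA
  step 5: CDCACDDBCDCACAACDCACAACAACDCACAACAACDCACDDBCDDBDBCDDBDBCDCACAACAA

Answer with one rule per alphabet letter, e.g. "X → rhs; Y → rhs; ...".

A->DB, B->A, C->CD, D->CA

  step 2 ⇒ step 3: CDDBDBCAADB ⇒ CD·CA·CA·A·CA·A·CD·DB·DB·CA·A
    A ↦ DB
    B ↦ A
    C ↦ CD
    D ↦ CA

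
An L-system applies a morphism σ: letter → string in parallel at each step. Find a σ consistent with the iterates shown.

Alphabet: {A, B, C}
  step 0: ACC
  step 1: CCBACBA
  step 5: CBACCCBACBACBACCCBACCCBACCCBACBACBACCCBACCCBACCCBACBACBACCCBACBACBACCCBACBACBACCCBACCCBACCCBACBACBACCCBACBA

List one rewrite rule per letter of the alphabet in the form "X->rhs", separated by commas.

A->C, B->C, C->CBA

  step 0 ⇒ step 1: ACC ⇒ C·CBA·CBA
    A ↦ C
    C ↦ CBA
    B ↦ C  (constrained at step 1)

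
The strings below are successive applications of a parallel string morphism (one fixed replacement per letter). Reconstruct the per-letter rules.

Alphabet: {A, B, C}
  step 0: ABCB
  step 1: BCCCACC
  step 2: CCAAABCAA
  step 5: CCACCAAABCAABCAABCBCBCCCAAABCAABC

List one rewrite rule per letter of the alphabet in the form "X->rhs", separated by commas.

  step 1 ⇒ step 2: BCCCACC ⇒ CC·A·A·A·BC·A·A
    A ↦ BC
    B ↦ CC
    C ↦ A

A->BC, B->CC, C->A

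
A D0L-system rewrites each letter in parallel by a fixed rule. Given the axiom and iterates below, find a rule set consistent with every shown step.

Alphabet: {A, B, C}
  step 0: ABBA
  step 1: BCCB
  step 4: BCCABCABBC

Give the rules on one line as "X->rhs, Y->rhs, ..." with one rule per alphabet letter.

  step 0 ⇒ step 1: ABBA ⇒ B·C·C·B
    A ↦ B
    B ↦ C
    C ↦ AB  (constrained at step 1)

A->B, B->C, C->AB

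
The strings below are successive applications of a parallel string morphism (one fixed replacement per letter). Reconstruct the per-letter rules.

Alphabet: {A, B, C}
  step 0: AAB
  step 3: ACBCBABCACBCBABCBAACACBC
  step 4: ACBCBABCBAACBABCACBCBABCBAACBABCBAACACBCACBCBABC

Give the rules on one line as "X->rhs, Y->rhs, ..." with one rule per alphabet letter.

A->AC, B->BA, C->BC

  step 3 ⇒ step 4: ACBCBABCACBCBABCBAACACBC ⇒ AC·BC·BA·BC·BA·AC·BA·BC·AC·BC·BA·BC·BA·AC·BA·BC·BA·AC·AC·BC·AC·BC·BA·BC
    A ↦ AC
    B ↦ BA
    C ↦ BC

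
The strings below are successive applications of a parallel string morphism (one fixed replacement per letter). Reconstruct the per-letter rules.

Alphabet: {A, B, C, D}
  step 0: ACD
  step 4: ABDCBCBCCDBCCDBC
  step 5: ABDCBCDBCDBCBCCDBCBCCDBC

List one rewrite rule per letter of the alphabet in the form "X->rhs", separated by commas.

A->AB, B->D, C->BC, D->C

  step 4 ⇒ step 5: ABDCBCBCCDBCCDBC ⇒ AB·D·C·BC·D·BC·D·BC·BC·C·D·BC·BC·C·D·BC
    A ↦ AB
    B ↦ D
    C ↦ BC
    D ↦ C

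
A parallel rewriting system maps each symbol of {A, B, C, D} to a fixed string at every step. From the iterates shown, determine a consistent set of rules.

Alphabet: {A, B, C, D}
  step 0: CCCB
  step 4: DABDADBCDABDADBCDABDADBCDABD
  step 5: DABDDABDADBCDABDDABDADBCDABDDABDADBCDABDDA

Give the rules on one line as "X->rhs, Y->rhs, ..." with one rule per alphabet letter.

A->B, B->D, C->BC, D->DA

  step 4 ⇒ step 5: DABDADBCDABDADBCDABDADBCDABD ⇒ DA·B·D·DA·B·DA·D·BC·DA·B·D·DA·B·DA·D·BC·DA·B·D·DA·B·DA·D·BC·DA·B·D·DA
    A ↦ B
    B ↦ D
    C ↦ BC
    D ↦ DA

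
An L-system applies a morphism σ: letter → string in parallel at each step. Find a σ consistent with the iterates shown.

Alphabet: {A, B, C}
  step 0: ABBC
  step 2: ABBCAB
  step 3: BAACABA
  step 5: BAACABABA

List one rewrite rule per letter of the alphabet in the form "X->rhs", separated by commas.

A->B, B->A, C->CA

  step 2 ⇒ step 3: ABBCAB ⇒ B·A·A·CA·B·A
    A ↦ B
    B ↦ A
    C ↦ CA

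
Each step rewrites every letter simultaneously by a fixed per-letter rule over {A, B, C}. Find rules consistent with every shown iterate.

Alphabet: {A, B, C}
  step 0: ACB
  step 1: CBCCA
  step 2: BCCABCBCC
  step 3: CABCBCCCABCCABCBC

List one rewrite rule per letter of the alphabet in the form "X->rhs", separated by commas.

  step 2 ⇒ step 3: BCCABCBCC ⇒ CA·BC·BC·C·CA·BC·CA·BC·BC
    A ↦ C
    B ↦ CA
    C ↦ BC

A->C, B->CA, C->BC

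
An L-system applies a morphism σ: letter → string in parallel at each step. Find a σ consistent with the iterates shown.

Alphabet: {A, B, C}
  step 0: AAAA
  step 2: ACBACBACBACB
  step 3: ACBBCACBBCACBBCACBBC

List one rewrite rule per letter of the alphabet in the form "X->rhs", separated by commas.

A->AC, B->BC, C->B

  step 2 ⇒ step 3: ACBACBACBACB ⇒ AC·B·BC·AC·B·BC·AC·B·BC·AC·B·BC
    A ↦ AC
    B ↦ BC
    C ↦ B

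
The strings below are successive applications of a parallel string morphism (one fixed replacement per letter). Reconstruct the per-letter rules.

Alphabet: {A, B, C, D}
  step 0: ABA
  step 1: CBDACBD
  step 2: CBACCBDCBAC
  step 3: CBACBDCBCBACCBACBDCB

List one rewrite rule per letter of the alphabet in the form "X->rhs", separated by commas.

A->CBD, B->A, C->CB, D->C

  step 2 ⇒ step 3: CBACCBDCBAC ⇒ CB·A·CBD·CB·CB·A·C·CB·A·CBD·CB
    A ↦ CBD
    B ↦ A
    C ↦ CB
    D ↦ C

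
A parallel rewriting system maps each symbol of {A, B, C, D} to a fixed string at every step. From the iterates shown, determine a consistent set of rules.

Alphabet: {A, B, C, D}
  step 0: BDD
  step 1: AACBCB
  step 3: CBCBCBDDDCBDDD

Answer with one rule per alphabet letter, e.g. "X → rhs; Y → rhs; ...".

  step 0 ⇒ step 1: BDD ⇒ AA·CB·CB
    B ↦ AA
    D ↦ CB
    A ↦ D  (constrained at step 1)
    C ↦ DA  (constrained at step 1)

A->D, B->AA, C->DA, D->CB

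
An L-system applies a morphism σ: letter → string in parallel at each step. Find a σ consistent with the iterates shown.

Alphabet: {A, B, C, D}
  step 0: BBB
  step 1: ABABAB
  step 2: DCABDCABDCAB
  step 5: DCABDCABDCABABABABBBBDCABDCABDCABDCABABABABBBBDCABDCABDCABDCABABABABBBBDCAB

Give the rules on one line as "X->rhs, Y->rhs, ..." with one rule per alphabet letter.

A->DC, B->AB, C->B, D->BB

  step 1 ⇒ step 2: ABABAB ⇒ DC·AB·DC·AB·DC·AB
    A ↦ DC
    B ↦ AB
    C ↦ B  (constrained at step 2)
    D ↦ BB  (constrained at step 2)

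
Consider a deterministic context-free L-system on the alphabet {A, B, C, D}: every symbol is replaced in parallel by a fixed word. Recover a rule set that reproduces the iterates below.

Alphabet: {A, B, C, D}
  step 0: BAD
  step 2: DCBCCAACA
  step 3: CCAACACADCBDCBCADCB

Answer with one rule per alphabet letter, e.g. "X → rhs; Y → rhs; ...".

A->DCB, B->A, C->CA, D->C

  step 2 ⇒ step 3: DCBCCAACA ⇒ C·CA·A·CA·CA·DCB·DCB·CA·DCB
    A ↦ DCB
    B ↦ A
    C ↦ CA
    D ↦ C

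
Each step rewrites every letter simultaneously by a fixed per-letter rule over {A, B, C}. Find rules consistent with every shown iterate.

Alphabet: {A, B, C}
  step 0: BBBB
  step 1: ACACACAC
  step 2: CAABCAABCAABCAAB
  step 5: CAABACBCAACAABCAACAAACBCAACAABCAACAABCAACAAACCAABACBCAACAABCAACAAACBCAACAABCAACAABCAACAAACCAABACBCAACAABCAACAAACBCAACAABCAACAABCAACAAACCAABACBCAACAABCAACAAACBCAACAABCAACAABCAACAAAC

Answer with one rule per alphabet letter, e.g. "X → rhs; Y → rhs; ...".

A->CAA, B->AC, C->B

  step 1 ⇒ step 2: ACACACAC ⇒ CAA·B·CAA·B·CAA·B·CAA·B
    A ↦ CAA
    C ↦ B
  step 0 ⇒ step 1: BBBB ⇒ AC·AC·AC·AC
    B ↦ AC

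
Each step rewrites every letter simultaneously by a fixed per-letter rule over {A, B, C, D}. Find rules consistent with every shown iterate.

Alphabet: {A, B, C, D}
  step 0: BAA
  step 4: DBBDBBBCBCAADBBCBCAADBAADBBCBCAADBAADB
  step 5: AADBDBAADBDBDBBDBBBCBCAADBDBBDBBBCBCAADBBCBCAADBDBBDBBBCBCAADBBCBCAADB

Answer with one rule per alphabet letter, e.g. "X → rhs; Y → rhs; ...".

A->BC, B->DB, C->B, D->AA

  step 4 ⇒ step 5: DBBDBBBCBCAADBBCBCAADBAADBBCBCAADBAADB ⇒ AA·DB·DB·AA·DB·DB·DB·B·DB·B·BC·BC·AA·DB·DB·B·DB·B·BC·BC·AA·DB·BC·BC·AA·DB·DB·B·DB·B·BC·BC·AA·DB·BC·BC·AA·DB
    A ↦ BC
    B ↦ DB
    C ↦ B
    D ↦ AA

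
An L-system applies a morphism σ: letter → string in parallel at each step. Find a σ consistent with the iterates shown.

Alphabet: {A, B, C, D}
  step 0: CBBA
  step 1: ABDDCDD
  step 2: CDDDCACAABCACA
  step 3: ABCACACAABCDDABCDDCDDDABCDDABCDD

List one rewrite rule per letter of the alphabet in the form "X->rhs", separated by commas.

  step 2 ⇒ step 3: CDDDCACAABCACA ⇒ AB·CA·CA·CA·AB·CDD·AB·CDD·CDD·D·AB·CDD·AB·CDD
    A ↦ CDD
    B ↦ D
    C ↦ AB
    D ↦ CA

A->CDD, B->D, C->AB, D->CA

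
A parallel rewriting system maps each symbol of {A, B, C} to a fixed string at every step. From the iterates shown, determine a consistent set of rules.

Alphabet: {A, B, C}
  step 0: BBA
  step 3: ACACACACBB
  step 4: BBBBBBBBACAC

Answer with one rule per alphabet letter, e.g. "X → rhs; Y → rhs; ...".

  step 3 ⇒ step 4: ACACACACBB ⇒ B·B·B·B·B·B·B·B·AC·AC
    A ↦ B
    B ↦ AC
    C ↦ B

A->B, B->AC, C->B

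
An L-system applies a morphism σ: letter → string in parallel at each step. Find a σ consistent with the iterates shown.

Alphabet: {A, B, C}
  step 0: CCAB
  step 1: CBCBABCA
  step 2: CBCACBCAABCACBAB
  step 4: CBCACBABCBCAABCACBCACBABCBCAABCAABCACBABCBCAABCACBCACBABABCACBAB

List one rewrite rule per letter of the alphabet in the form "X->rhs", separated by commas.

A->AB, B->CA, C->CB

  step 1 ⇒ step 2: CBCBABCA ⇒ CB·CA·CB·CA·AB·CA·CB·AB
    A ↦ AB
    B ↦ CA
    C ↦ CB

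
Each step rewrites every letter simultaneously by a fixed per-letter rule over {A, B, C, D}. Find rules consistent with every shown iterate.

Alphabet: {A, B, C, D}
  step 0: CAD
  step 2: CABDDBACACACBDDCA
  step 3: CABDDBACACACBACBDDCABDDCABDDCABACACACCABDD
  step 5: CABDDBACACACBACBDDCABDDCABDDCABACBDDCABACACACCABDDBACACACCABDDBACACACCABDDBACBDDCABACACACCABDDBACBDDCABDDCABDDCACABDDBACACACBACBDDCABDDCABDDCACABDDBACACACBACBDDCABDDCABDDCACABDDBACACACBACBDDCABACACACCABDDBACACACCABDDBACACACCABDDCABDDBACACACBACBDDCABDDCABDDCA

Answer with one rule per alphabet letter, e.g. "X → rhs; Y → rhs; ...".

A->BDD, B->BAC, C->CA, D->AC

  step 2 ⇒ step 3: CABDDBACACACBDDCA ⇒ CA·BDD·BAC·AC·AC·BAC·BDD·CA·BDD·CA·BDD·CA·BAC·AC·AC·CA·BDD
    A ↦ BDD
    B ↦ BAC
    C ↦ CA
    D ↦ AC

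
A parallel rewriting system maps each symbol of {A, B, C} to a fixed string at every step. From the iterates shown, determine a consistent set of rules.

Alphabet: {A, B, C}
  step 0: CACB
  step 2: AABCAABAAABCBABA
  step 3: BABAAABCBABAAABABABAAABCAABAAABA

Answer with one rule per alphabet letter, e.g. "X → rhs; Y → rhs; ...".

  step 2 ⇒ step 3: AABCAABAAABCBABA ⇒ BA·BA·AA·BC·BA·BA·AA·BA·BA·BA·AA·BC·AA·BA·AA·BA
    A ↦ BA
    B ↦ AA
    C ↦ BC

A->BA, B->AA, C->BC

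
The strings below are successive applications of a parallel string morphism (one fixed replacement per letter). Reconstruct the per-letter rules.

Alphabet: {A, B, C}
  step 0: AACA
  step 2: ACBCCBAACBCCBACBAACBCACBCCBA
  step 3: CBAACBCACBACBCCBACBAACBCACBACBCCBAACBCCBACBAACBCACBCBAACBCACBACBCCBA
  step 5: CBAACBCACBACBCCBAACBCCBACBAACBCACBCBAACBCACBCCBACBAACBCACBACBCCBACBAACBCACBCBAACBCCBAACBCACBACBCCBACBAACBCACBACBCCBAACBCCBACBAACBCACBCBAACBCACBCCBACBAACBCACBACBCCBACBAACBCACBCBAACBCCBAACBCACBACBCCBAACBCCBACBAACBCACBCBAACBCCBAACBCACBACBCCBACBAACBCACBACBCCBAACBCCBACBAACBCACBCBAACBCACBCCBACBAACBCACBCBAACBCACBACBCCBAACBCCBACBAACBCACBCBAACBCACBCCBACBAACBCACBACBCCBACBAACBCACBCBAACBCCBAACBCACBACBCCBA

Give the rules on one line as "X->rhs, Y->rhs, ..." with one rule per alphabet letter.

A->CBA, B->C, C->ACB

  step 2 ⇒ step 3: ACBCCBAACBCCBACBAACBCACBCCBA ⇒ CBA·ACB·C·ACB·ACB·C·CBA·CBA·ACB·C·ACB·ACB·C·CBA·ACB·C·CBA·CBA·ACB·C·ACB·CBA·ACB·C·ACB·ACB·C·CBA
    A ↦ CBA
    B ↦ C
    C ↦ ACB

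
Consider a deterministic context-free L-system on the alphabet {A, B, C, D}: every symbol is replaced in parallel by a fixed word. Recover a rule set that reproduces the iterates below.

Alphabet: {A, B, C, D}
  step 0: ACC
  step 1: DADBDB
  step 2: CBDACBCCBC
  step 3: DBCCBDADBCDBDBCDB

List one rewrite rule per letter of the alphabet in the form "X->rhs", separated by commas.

A->DA, B->C, C->DB, D->CB

  step 2 ⇒ step 3: CBDACBCCBC ⇒ DB·C·CB·DA·DB·C·DB·DB·C·DB
    A ↦ DA
    B ↦ C
    C ↦ DB
    D ↦ CB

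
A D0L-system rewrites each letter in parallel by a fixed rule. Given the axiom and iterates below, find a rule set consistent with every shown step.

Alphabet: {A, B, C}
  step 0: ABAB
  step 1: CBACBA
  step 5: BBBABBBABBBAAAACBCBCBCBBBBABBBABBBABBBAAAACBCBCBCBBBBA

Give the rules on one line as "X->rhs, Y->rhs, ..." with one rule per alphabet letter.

A->CB, B->A, C->BBB

  step 0 ⇒ step 1: ABAB ⇒ CB·A·CB·A
    A ↦ CB
    B ↦ A
    C ↦ BBB  (constrained at step 1)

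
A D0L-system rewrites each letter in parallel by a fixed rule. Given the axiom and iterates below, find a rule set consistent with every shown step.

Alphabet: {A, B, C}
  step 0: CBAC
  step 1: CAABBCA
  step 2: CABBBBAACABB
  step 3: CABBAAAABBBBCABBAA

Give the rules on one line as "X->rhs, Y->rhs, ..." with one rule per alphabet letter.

  step 2 ⇒ step 3: CABBBBAACABB ⇒ CA·BB·A·A·A·A·BB·BB·CA·BB·A·A
    A ↦ BB
    B ↦ A
    C ↦ CA

A->BB, B->A, C->CA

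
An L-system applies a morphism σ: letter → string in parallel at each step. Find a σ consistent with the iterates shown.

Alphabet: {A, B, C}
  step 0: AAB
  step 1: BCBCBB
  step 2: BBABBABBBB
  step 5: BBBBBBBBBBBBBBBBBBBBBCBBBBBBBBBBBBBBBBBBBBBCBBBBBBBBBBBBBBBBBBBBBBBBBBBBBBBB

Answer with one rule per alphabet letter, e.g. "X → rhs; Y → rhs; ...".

  step 1 ⇒ step 2: BCBCBB ⇒ BB·A·BB·A·BB·BB
    B ↦ BB
    C ↦ A
  step 0 ⇒ step 1: AAB ⇒ BC·BC·BB
    A ↦ BC

A->BC, B->BB, C->A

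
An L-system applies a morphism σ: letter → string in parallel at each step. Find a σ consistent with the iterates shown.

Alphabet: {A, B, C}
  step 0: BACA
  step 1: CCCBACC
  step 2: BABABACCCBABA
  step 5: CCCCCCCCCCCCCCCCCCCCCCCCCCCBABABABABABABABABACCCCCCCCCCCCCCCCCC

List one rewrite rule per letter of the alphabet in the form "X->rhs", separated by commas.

  step 1 ⇒ step 2: CCCBACC ⇒ BA·BA·BA·C·CC·BA·BA
    A ↦ CC
    B ↦ C
    C ↦ BA

A->CC, B->C, C->BA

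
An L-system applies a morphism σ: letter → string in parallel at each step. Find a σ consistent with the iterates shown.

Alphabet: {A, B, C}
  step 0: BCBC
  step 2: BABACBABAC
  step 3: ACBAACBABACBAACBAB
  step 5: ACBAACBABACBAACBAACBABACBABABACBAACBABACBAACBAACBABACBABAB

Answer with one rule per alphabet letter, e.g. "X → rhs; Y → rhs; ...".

A->BA, B->AC, C->B

  step 2 ⇒ step 3: BABACBABAC ⇒ AC·BA·AC·BA·B·AC·BA·AC·BA·B
    A ↦ BA
    B ↦ AC
    C ↦ B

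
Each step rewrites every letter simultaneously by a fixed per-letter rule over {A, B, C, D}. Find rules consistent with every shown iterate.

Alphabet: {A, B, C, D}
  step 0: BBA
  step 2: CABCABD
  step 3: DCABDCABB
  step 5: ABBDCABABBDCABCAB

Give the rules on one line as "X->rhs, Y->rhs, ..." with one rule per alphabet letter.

A->C, B->AB, C->D, D->B

  step 2 ⇒ step 3: CABCABD ⇒ D·C·AB·D·C·AB·B
    A ↦ C
    B ↦ AB
    C ↦ D
    D ↦ B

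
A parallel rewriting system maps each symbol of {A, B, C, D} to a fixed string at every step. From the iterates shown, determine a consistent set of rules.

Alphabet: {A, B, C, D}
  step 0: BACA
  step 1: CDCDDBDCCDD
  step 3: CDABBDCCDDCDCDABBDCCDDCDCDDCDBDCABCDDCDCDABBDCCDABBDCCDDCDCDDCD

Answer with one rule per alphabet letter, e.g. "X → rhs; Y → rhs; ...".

A->CDD, B->CD, C->BDC, D->AB

  step 0 ⇒ step 1: BACA ⇒ CD·CDD·BDC·CDD
    A ↦ CDD
    B ↦ CD
    C ↦ BDC
    D ↦ AB  (constrained at step 1)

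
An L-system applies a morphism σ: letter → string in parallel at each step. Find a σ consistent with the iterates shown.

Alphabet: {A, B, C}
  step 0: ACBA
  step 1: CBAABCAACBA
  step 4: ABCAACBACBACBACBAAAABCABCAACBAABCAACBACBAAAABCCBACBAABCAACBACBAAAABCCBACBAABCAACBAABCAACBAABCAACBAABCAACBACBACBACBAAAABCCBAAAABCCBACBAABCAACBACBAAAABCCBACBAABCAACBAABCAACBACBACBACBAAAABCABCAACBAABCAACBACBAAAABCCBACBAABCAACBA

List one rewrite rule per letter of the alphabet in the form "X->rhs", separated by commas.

A->CBA, B->AA, C->ABC

  step 0 ⇒ step 1: ACBA ⇒ CBA·ABC·AA·CBA
    A ↦ CBA
    B ↦ AA
    C ↦ ABC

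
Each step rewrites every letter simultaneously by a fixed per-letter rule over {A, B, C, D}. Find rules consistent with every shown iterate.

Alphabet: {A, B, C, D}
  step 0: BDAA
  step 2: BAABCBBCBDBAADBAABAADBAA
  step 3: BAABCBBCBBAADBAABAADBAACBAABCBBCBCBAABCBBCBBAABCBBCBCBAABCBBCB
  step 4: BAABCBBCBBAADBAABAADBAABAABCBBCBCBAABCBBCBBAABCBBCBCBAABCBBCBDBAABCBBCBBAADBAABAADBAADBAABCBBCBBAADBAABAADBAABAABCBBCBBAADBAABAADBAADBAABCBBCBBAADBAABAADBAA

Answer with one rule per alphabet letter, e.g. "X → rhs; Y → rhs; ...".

A->BCB, B->BAA, C->D, D->C

  step 3 ⇒ step 4: BAABCBBCBBAADBAABAADBAACBAABCBBCBCBAABCBBCBBAABCBBCBCBAABCBBCB ⇒ BAA·BCB·BCB·BAA·D·BAA·BAA·D·BAA·BAA·BCB·BCB·C·BAA·BCB·BCB·BAA·BCB·BCB·C·BAA·BCB·BCB·D·BAA·BCB·BCB·BAA·D·BAA·BAA·D·BAA·D·BAA·BCB·BCB·BAA·D·BAA·BAA·D·BAA·BAA·BCB·BCB·BAA·D·BAA·BAA·D·BAA·D·BAA·BCB·BCB·BAA·D·BAA·BAA·D·BAA
    A ↦ BCB
    B ↦ BAA
    C ↦ D
    D ↦ C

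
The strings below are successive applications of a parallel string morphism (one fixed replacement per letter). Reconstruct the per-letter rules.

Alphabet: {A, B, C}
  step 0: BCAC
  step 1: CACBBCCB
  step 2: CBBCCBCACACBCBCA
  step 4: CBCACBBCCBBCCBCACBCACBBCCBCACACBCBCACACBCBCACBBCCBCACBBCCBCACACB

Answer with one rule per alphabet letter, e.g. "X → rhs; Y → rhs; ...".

  step 1 ⇒ step 2: CACBBCCB ⇒ CB·BC·CB·CA·CA·CB·CB·CA
    A ↦ BC
    B ↦ CA
    C ↦ CB

A->BC, B->CA, C->CB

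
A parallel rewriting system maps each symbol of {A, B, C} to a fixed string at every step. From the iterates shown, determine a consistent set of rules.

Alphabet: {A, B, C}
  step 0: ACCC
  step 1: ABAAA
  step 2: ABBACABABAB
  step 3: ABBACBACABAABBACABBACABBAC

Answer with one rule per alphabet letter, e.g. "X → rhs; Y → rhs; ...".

A->AB, B->BAC, C->A

  step 2 ⇒ step 3: ABBACABABAB ⇒ AB·BAC·BAC·AB·A·AB·BAC·AB·BAC·AB·BAC
    A ↦ AB
    B ↦ BAC
    C ↦ A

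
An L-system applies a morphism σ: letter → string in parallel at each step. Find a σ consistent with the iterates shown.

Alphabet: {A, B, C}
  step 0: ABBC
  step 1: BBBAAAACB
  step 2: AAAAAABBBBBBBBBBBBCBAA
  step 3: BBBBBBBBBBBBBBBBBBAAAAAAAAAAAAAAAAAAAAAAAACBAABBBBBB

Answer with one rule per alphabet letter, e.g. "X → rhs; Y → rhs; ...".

A->BBB, B->AA, C->CB

  step 2 ⇒ step 3: AAAAAABBBBBBBBBBBBCBAA ⇒ BBB·BBB·BBB·BBB·BBB·BBB·AA·AA·AA·AA·AA·AA·AA·AA·AA·AA·AA·AA·CB·AA·BBB·BBB
    A ↦ BBB
    B ↦ AA
    C ↦ CB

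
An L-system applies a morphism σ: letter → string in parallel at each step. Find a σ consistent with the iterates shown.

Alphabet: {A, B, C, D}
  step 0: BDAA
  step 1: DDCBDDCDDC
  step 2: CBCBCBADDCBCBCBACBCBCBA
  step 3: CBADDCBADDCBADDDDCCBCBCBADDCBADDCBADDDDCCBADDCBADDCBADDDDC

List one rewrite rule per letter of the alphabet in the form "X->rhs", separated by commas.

  step 2 ⇒ step 3: CBCBCBADDCBCBCBACBCBCBA ⇒ CBA·DD·CBA·DD·CBA·DD·DDC·CB·CB·CBA·DD·CBA·DD·CBA·DD·DDC·CBA·DD·CBA·DD·CBA·DD·DDC
    A ↦ DDC
    B ↦ DD
    C ↦ CBA
    D ↦ CB

A->DDC, B->DD, C->CBA, D->CB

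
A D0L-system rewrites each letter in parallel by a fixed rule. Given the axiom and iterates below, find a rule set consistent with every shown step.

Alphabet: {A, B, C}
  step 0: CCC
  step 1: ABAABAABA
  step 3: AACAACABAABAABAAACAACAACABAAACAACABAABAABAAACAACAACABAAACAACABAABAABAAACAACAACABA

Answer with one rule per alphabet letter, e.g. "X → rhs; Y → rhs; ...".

A->AAC, B->CCA, C->ABA

  step 0 ⇒ step 1: CCC ⇒ ABA·ABA·ABA
    C ↦ ABA
    A ↦ AAC  (constrained at step 1)
    B ↦ CCA  (constrained at step 1)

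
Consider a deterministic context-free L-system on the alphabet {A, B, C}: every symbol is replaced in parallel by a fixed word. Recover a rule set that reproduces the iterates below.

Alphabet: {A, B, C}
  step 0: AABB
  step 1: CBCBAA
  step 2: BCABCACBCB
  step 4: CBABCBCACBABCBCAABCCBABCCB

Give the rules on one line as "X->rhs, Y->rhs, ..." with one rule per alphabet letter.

  step 1 ⇒ step 2: CBCBAA ⇒ BC·A·BC·A·CB·CB
    A ↦ CB
    B ↦ A
    C ↦ BC

A->CB, B->A, C->BC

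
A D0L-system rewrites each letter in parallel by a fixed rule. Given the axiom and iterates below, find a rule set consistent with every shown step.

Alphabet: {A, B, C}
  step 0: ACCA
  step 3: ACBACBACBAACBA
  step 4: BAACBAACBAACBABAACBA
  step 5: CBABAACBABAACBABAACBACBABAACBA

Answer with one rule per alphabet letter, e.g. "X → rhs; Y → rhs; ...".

  step 4 ⇒ step 5: BAACBAACBAACBABAACBA ⇒ C·BA·BA·A·C·BA·BA·A·C·BA·BA·A·C·BA·C·BA·BA·A·C·BA
    A ↦ BA
    B ↦ C
    C ↦ A

A->BA, B->C, C->A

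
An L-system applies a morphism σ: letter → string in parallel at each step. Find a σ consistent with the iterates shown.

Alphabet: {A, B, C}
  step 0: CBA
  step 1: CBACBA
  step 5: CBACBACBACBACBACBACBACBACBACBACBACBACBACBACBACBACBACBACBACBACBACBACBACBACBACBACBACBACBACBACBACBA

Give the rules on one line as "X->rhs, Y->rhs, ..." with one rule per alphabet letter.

  step 0 ⇒ step 1: CBA ⇒ CB·AC·BA
    A ↦ BA
    B ↦ AC
    C ↦ CB

A->BA, B->AC, C->CB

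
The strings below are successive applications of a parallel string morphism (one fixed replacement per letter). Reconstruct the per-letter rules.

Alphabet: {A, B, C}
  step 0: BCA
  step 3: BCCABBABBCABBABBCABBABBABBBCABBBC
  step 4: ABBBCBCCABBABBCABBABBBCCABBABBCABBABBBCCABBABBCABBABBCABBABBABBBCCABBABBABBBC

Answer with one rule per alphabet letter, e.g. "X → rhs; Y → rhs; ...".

  step 3 ⇒ step 4: BCCABBABBCABBABBCABBABBABBBCABBBC ⇒ ABB·BC·BC·C·ABB·ABB·C·ABB·ABB·BC·C·ABB·ABB·C·ABB·ABB·BC·C·ABB·ABB·C·ABB·ABB·C·ABB·ABB·ABB·BC·C·ABB·ABB·ABB·BC
    A ↦ C
    B ↦ ABB
    C ↦ BC

A->C, B->ABB, C->BC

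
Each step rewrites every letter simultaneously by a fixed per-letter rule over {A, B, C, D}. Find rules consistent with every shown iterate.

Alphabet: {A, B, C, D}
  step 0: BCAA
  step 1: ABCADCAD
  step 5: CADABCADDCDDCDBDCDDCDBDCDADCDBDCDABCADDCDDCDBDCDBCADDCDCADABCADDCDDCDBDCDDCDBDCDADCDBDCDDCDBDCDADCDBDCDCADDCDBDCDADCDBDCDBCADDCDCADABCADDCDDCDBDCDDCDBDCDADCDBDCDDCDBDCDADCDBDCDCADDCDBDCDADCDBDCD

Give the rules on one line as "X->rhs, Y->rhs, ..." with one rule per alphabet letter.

A->CAD, B->A, C->B, D->DCD

  step 0 ⇒ step 1: BCAA ⇒ A·B·CAD·CAD
    A ↦ CAD
    B ↦ A
    C ↦ B
    D ↦ DCD  (constrained at step 1)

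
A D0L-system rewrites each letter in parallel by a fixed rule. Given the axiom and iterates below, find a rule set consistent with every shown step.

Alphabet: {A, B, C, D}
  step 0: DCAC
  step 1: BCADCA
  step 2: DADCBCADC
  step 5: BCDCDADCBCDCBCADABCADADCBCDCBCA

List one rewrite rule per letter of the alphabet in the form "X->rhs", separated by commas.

  step 1 ⇒ step 2: BCADCA ⇒ D·A·DC·BC·A·DC
    A ↦ DC
    B ↦ D
    C ↦ A
    D ↦ BC

A->DC, B->D, C->A, D->BC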